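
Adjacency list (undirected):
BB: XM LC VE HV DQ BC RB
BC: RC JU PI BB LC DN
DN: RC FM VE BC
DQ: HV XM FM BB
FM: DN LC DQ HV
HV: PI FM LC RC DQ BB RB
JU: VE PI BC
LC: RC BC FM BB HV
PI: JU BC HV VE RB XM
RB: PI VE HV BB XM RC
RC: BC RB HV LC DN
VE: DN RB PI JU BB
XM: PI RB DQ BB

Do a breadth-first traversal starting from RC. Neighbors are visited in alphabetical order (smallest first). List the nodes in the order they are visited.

RC BC DN HV LC RB BB JU PI FM VE DQ XM

Visit RC; enqueue BC, DN, HV, LC, RB → queue [BC, DN, HV, LC, RB]
Visit BC; enqueue BB, JU, PI → queue [DN, HV, LC, RB, BB, JU, PI]
Visit DN; enqueue FM, VE → queue [HV, LC, RB, BB, JU, PI, FM, VE]
Visit HV; enqueue DQ → queue [LC, RB, BB, JU, PI, FM, VE, DQ]
Visit LC → queue [RB, BB, JU, PI, FM, VE, DQ]
Visit RB; enqueue XM → queue [BB, JU, PI, FM, VE, DQ, XM]
Visit BB → queue [JU, PI, FM, VE, DQ, XM]
Visit JU → queue [PI, FM, VE, DQ, XM]
Visit PI → queue [FM, VE, DQ, XM]
Visit FM → queue [VE, DQ, XM]
Visit VE → queue [DQ, XM]
Visit DQ → queue [XM]
Visit XM → queue []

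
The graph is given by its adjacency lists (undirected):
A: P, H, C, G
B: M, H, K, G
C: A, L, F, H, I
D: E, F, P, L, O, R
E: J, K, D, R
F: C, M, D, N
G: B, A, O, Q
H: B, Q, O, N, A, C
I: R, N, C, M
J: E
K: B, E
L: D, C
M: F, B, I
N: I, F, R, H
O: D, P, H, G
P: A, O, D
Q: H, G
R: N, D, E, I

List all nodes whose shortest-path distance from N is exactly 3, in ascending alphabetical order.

Level 0: N
Level 1: F, H, I, R
Level 2: A, B, C, D, E, M, O, Q
Level 3: G, J, K, L, P

G, J, K, L, P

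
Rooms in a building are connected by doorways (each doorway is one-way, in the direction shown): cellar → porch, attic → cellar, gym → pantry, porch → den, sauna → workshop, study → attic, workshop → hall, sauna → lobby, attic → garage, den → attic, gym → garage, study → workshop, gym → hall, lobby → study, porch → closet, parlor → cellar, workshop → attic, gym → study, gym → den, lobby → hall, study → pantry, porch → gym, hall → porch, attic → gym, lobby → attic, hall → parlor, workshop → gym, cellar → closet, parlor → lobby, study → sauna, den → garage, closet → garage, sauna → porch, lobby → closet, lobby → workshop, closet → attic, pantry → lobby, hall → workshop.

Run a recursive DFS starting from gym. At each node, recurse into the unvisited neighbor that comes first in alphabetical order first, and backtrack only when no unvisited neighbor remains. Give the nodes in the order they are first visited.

Visit gym
gym → den
den → attic
attic → cellar
cellar → closet
closet → garage
cellar → porch
gym → hall
hall → parlor
parlor → lobby
lobby → study
study → pantry
study → sauna
sauna → workshop

gym den attic cellar closet garage porch hall parlor lobby study pantry sauna workshop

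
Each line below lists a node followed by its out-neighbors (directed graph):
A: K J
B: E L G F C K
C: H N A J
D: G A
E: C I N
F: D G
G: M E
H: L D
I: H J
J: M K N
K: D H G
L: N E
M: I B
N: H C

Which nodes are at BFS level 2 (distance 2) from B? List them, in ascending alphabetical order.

A, D, H, I, J, M, N

Level 0: B
Level 1: C, E, F, G, K, L
Level 2: A, D, H, I, J, M, N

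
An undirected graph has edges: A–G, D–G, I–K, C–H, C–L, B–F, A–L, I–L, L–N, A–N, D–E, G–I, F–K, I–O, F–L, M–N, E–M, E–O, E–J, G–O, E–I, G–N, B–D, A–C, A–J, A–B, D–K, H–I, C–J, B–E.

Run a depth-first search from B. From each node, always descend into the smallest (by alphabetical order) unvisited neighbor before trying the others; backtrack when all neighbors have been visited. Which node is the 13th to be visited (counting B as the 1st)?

M

Visit B
B → A
A → C
C → H
H → I
I → E
E → D
D → G
G → N
N → L
L → F
F → K
N → M
G → O
E → J

Visit order: B, A, C, H, I, E, D, G, N, L, F, K, M, O, J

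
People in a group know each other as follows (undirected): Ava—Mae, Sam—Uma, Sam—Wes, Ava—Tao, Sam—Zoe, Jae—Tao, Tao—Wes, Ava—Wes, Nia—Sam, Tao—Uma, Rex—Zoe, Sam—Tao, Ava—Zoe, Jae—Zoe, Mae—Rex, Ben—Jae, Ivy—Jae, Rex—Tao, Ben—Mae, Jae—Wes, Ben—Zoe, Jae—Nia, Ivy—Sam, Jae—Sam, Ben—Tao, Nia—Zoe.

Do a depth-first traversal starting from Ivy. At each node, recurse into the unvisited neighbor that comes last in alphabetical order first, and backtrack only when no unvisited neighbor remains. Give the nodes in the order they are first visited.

Ivy -> Sam -> Zoe -> Rex -> Tao -> Wes -> Jae -> Nia -> Ben -> Mae -> Ava -> Uma

Visit Ivy
Ivy → Sam
Sam → Zoe
Zoe → Rex
Rex → Tao
Tao → Wes
Wes → Jae
Jae → Nia
Jae → Ben
Ben → Mae
Mae → Ava
Tao → Uma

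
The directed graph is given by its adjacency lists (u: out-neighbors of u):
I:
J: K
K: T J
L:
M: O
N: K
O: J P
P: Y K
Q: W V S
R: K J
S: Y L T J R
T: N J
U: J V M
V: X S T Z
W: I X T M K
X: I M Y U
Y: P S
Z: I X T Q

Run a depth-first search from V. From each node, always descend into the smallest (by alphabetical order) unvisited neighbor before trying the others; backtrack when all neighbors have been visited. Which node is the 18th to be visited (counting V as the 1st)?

W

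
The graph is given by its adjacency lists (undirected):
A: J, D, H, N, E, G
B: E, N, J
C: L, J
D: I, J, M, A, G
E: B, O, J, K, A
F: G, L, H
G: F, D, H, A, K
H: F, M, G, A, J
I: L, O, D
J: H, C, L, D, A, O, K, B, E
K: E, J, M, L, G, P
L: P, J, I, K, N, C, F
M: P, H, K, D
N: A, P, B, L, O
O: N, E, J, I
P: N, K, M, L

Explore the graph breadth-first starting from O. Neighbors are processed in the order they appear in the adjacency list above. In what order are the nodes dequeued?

O N E J I A P B L K H C D G M F

Visit O; enqueue N, E, J, I → queue [N, E, J, I]
Visit N; enqueue A, P, B, L → queue [E, J, I, A, P, B, L]
Visit E; enqueue K → queue [J, I, A, P, B, L, K]
Visit J; enqueue H, C, D → queue [I, A, P, B, L, K, H, C, D]
Visit I → queue [A, P, B, L, K, H, C, D]
Visit A; enqueue G → queue [P, B, L, K, H, C, D, G]
Visit P; enqueue M → queue [B, L, K, H, C, D, G, M]
Visit B → queue [L, K, H, C, D, G, M]
Visit L; enqueue F → queue [K, H, C, D, G, M, F]
Visit K → queue [H, C, D, G, M, F]
Visit H → queue [C, D, G, M, F]
Visit C → queue [D, G, M, F]
Visit D → queue [G, M, F]
Visit G → queue [M, F]
Visit M → queue [F]
Visit F → queue []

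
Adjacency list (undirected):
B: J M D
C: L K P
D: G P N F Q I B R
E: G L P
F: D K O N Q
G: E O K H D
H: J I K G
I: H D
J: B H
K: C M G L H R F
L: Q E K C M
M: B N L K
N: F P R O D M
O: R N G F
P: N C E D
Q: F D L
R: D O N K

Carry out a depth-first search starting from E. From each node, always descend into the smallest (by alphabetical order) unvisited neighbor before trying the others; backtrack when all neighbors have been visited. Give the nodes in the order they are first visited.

E → G → D → B → J → H → I → K → C → L → M → N → F → O → R → Q → P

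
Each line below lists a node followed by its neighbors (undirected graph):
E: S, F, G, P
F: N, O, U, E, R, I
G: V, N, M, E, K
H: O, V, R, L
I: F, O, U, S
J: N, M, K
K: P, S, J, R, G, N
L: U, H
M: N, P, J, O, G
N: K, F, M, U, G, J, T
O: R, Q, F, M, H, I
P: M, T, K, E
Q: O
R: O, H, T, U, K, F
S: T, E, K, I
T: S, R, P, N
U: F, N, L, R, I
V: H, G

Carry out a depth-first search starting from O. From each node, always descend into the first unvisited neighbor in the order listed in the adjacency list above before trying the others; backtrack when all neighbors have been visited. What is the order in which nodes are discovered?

Visit O
O → R
R → H
H → V
V → G
G → N
N → K
K → P
P → M
M → J
P → T
T → S
S → E
E → F
F → U
U → L
U → I
O → Q

O -> R -> H -> V -> G -> N -> K -> P -> M -> J -> T -> S -> E -> F -> U -> L -> I -> Q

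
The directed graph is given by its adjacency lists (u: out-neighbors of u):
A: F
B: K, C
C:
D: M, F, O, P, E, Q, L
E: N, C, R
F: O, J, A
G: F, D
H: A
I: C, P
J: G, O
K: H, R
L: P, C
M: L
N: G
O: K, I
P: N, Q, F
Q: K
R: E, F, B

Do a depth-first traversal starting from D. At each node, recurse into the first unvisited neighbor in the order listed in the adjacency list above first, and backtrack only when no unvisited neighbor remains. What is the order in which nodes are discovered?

D -> M -> L -> P -> N -> G -> F -> O -> K -> H -> A -> R -> E -> C -> B -> I -> J -> Q

Visit D
D → M
M → L
L → P
P → N
N → G
G → F
F → O
O → K
K → H
H → A
K → R
R → E
E → C
R → B
O → I
F → J
P → Q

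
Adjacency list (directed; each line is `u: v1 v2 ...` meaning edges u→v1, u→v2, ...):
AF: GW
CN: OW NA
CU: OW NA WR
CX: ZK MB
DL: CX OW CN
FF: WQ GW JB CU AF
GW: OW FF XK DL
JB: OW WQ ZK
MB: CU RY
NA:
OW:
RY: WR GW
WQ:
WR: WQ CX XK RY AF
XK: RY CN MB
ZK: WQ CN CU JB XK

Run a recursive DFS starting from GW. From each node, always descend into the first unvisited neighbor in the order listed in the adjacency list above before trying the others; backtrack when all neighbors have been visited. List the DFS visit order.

GW -> OW -> FF -> WQ -> JB -> ZK -> CN -> NA -> CU -> WR -> CX -> MB -> RY -> XK -> AF -> DL

Visit GW
GW → OW
GW → FF
FF → WQ
FF → JB
JB → ZK
ZK → CN
CN → NA
ZK → CU
CU → WR
WR → CX
CX → MB
MB → RY
WR → XK
WR → AF
GW → DL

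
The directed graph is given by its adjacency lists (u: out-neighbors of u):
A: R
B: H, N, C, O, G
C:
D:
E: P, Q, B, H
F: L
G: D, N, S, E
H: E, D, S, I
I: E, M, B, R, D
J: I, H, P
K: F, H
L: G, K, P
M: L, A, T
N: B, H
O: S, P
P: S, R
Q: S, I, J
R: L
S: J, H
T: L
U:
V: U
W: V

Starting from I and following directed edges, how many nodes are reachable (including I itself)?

BFS from I visits: I, B, D, E, M, R, C, G, H, N, O, P, Q, A, L, T, S, J, K, F
Reachable nodes: 20 of 23 total.

20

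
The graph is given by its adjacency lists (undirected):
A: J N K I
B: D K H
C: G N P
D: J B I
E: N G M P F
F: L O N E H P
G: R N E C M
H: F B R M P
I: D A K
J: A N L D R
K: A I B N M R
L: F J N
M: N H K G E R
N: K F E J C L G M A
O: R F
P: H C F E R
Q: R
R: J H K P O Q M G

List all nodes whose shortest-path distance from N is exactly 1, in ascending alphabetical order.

Level 0: N
Level 1: A, C, E, F, G, J, K, L, M
Level 2: B, D, H, I, O, P, R
Level 3: Q

A, C, E, F, G, J, K, L, M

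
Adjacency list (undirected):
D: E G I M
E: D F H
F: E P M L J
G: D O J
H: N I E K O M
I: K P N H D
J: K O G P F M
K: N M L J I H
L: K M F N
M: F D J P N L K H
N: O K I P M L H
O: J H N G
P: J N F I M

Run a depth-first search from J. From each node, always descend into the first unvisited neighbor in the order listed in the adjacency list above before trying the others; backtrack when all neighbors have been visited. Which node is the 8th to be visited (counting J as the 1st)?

Visit J
J → K
K → N
N → O
O → H
H → I
I → P
P → F
F → E
E → D
D → G
D → M
M → L

Visit order: J, K, N, O, H, I, P, F, E, D, G, M, L

F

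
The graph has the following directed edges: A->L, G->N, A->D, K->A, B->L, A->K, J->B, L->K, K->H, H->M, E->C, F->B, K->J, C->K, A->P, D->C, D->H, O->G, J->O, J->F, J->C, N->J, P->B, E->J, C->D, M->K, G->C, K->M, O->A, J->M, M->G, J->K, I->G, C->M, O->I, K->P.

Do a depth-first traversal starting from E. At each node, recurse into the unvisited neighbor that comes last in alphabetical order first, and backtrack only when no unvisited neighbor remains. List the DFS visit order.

E -> J -> O -> I -> G -> N -> C -> M -> K -> P -> B -> L -> H -> A -> D -> F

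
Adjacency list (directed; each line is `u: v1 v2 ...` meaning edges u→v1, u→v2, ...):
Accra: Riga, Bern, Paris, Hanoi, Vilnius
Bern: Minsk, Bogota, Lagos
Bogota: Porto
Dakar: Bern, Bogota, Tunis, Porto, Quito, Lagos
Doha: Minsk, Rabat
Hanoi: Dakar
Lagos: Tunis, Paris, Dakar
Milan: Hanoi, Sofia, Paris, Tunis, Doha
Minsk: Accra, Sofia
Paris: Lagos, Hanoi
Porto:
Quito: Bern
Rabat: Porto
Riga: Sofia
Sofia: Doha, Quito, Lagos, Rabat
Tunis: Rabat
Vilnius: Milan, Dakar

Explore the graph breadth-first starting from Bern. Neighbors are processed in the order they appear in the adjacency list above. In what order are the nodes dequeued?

Visit Bern; enqueue Minsk, Bogota, Lagos → queue [Minsk, Bogota, Lagos]
Visit Minsk; enqueue Accra, Sofia → queue [Bogota, Lagos, Accra, Sofia]
Visit Bogota; enqueue Porto → queue [Lagos, Accra, Sofia, Porto]
Visit Lagos; enqueue Tunis, Paris, Dakar → queue [Accra, Sofia, Porto, Tunis, Paris, Dakar]
Visit Accra; enqueue Riga, Hanoi, Vilnius → queue [Sofia, Porto, Tunis, Paris, Dakar, Riga, Hanoi, Vilnius]
Visit Sofia; enqueue Doha, Quito, Rabat → queue [Porto, Tunis, Paris, Dakar, Riga, Hanoi, Vilnius, Doha, Quito, Rabat]
Visit Porto → queue [Tunis, Paris, Dakar, Riga, Hanoi, Vilnius, Doha, Quito, Rabat]
Visit Tunis → queue [Paris, Dakar, Riga, Hanoi, Vilnius, Doha, Quito, Rabat]
Visit Paris → queue [Dakar, Riga, Hanoi, Vilnius, Doha, Quito, Rabat]
Visit Dakar → queue [Riga, Hanoi, Vilnius, Doha, Quito, Rabat]
Visit Riga → queue [Hanoi, Vilnius, Doha, Quito, Rabat]
Visit Hanoi → queue [Vilnius, Doha, Quito, Rabat]
Visit Vilnius; enqueue Milan → queue [Doha, Quito, Rabat, Milan]
Visit Doha → queue [Quito, Rabat, Milan]
Visit Quito → queue [Rabat, Milan]
Visit Rabat → queue [Milan]
Visit Milan → queue []

Bern Minsk Bogota Lagos Accra Sofia Porto Tunis Paris Dakar Riga Hanoi Vilnius Doha Quito Rabat Milan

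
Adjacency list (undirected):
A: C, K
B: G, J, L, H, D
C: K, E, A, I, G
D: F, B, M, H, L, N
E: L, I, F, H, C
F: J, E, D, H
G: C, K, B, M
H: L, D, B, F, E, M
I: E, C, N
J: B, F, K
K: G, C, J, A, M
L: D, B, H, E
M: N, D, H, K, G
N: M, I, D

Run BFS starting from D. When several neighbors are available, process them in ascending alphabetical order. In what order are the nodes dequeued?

D, B, F, H, L, M, N, G, J, E, K, I, C, A

Visit D; enqueue B, F, H, L, M, N → queue [B, F, H, L, M, N]
Visit B; enqueue G, J → queue [F, H, L, M, N, G, J]
Visit F; enqueue E → queue [H, L, M, N, G, J, E]
Visit H → queue [L, M, N, G, J, E]
Visit L → queue [M, N, G, J, E]
Visit M; enqueue K → queue [N, G, J, E, K]
Visit N; enqueue I → queue [G, J, E, K, I]
Visit G; enqueue C → queue [J, E, K, I, C]
Visit J → queue [E, K, I, C]
Visit E → queue [K, I, C]
Visit K; enqueue A → queue [I, C, A]
Visit I → queue [C, A]
Visit C → queue [A]
Visit A → queue []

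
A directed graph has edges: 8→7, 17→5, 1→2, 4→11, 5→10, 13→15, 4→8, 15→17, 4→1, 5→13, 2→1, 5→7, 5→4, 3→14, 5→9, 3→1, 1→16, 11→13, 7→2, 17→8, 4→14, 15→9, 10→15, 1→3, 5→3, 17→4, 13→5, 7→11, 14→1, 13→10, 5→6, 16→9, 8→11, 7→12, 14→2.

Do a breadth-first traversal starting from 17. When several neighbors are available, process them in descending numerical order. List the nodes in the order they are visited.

17 -> 8 -> 5 -> 4 -> 11 -> 7 -> 13 -> 10 -> 9 -> 6 -> 3 -> 14 -> 1 -> 12 -> 2 -> 15 -> 16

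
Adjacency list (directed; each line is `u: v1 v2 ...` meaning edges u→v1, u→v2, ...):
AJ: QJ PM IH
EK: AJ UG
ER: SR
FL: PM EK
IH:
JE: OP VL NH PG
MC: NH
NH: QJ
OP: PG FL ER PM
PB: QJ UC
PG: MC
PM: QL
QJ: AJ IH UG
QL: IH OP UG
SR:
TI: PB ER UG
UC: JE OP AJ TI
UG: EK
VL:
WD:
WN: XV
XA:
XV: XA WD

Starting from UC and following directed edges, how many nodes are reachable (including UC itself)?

BFS from UC visits: UC, AJ, JE, OP, TI, IH, PM, QJ, NH, PG, VL, ER, FL, PB, UG, QL, MC, SR, EK
Reachable nodes: 19 of 23 total.

19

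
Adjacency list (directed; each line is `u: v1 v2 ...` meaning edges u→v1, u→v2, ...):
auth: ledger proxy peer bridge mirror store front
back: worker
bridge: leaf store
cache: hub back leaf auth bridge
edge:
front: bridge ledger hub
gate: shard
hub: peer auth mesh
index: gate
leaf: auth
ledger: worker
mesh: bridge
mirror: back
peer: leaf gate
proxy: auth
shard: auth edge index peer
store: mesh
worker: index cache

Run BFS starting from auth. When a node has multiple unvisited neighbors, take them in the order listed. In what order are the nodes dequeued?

Visit auth; enqueue ledger, proxy, peer, bridge, mirror, store, front → queue [ledger, proxy, peer, bridge, mirror, store, front]
Visit ledger; enqueue worker → queue [proxy, peer, bridge, mirror, store, front, worker]
Visit proxy → queue [peer, bridge, mirror, store, front, worker]
Visit peer; enqueue leaf, gate → queue [bridge, mirror, store, front, worker, leaf, gate]
Visit bridge → queue [mirror, store, front, worker, leaf, gate]
Visit mirror; enqueue back → queue [store, front, worker, leaf, gate, back]
Visit store; enqueue mesh → queue [front, worker, leaf, gate, back, mesh]
Visit front; enqueue hub → queue [worker, leaf, gate, back, mesh, hub]
Visit worker; enqueue index, cache → queue [leaf, gate, back, mesh, hub, index, cache]
Visit leaf → queue [gate, back, mesh, hub, index, cache]
Visit gate; enqueue shard → queue [back, mesh, hub, index, cache, shard]
Visit back → queue [mesh, hub, index, cache, shard]
Visit mesh → queue [hub, index, cache, shard]
Visit hub → queue [index, cache, shard]
Visit index → queue [cache, shard]
Visit cache → queue [shard]
Visit shard; enqueue edge → queue [edge]
Visit edge → queue []

auth, ledger, proxy, peer, bridge, mirror, store, front, worker, leaf, gate, back, mesh, hub, index, cache, shard, edge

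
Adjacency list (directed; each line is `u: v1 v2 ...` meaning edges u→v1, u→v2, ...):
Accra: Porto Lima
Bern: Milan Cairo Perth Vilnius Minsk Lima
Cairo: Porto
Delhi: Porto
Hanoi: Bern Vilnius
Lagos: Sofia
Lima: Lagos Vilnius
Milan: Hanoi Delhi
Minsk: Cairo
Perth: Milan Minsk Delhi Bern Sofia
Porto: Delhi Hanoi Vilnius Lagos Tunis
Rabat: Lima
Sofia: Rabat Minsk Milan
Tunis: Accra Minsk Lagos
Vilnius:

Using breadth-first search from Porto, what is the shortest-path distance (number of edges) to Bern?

2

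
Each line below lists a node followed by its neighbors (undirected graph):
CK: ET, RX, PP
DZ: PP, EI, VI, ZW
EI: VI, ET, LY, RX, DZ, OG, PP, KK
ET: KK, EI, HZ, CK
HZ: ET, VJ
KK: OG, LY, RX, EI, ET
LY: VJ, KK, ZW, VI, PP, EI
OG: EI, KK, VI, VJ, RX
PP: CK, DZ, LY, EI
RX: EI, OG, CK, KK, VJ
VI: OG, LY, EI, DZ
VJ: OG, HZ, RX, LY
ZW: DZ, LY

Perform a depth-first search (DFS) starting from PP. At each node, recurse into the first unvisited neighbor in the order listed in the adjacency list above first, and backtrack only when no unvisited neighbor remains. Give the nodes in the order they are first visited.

PP, CK, ET, KK, OG, EI, VI, LY, VJ, HZ, RX, ZW, DZ

Visit PP
PP → CK
CK → ET
ET → KK
KK → OG
OG → EI
EI → VI
VI → LY
LY → VJ
VJ → HZ
VJ → RX
LY → ZW
ZW → DZ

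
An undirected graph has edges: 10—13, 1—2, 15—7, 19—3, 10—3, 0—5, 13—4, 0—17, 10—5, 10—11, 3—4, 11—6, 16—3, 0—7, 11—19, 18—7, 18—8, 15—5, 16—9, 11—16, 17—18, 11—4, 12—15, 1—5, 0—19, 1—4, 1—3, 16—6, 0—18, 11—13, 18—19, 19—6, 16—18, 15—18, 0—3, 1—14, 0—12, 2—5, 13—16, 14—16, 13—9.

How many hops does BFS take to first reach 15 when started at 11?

Level 0: 11
Level 1: 4, 6, 10, 13, 16, 19
Level 2: 0, 1, 3, 5, 9, 14, 18
Level 3: 2, 7, 8, 12, 15, 17
15 first appears at level 3.

3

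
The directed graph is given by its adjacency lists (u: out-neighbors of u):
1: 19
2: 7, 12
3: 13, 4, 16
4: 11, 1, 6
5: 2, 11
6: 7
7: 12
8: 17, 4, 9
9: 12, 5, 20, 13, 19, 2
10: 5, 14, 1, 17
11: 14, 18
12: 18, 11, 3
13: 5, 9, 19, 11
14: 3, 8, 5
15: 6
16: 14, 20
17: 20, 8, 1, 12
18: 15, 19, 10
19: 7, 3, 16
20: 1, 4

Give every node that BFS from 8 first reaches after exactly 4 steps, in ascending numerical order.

Level 0: 8
Level 1: 4, 9, 17
Level 2: 1, 2, 5, 6, 11, 12, 13, 19, 20
Level 3: 3, 7, 14, 16, 18
Level 4: 10, 15

10, 15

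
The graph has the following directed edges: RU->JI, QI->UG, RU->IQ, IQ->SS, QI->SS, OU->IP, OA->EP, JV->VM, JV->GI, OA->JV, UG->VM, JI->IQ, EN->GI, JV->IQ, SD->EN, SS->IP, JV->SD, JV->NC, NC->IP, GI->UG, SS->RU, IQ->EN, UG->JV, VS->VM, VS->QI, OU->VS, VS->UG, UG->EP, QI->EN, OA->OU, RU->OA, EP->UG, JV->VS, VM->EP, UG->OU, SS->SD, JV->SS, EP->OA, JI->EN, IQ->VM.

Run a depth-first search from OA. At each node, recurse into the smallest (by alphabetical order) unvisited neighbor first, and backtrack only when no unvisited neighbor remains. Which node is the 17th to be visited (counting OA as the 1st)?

Visit OA
OA → EP
EP → UG
UG → JV
JV → GI
JV → IQ
IQ → EN
IQ → SS
SS → IP
SS → RU
RU → JI
SS → SD
IQ → VM
JV → NC
JV → VS
VS → QI
UG → OU

Visit order: OA, EP, UG, JV, GI, IQ, EN, SS, IP, RU, JI, SD, VM, NC, VS, QI, OU

OU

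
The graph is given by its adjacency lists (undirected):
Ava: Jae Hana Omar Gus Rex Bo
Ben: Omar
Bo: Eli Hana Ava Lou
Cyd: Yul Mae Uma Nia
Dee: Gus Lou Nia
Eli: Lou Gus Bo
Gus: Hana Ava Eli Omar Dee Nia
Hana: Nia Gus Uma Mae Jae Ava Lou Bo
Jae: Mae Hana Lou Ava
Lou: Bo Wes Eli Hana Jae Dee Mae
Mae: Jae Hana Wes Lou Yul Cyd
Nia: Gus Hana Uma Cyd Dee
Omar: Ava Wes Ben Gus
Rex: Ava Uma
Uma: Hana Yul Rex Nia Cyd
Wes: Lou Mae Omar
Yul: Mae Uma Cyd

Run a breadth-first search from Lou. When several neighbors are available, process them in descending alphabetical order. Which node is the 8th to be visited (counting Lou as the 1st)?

Visit Lou; enqueue Wes, Mae, Jae, Hana, Eli, Dee, Bo → queue [Wes, Mae, Jae, Hana, Eli, Dee, Bo]
Visit Wes; enqueue Omar → queue [Mae, Jae, Hana, Eli, Dee, Bo, Omar]
Visit Mae; enqueue Yul, Cyd → queue [Jae, Hana, Eli, Dee, Bo, Omar, Yul, Cyd]
Visit Jae; enqueue Ava → queue [Hana, Eli, Dee, Bo, Omar, Yul, Cyd, Ava]
Visit Hana; enqueue Uma, Nia, Gus → queue [Eli, Dee, Bo, Omar, Yul, Cyd, Ava, Uma, Nia, Gus]
Visit Eli → queue [Dee, Bo, Omar, Yul, Cyd, Ava, Uma, Nia, Gus]
Visit Dee → queue [Bo, Omar, Yul, Cyd, Ava, Uma, Nia, Gus]
Visit Bo → queue [Omar, Yul, Cyd, Ava, Uma, Nia, Gus]
Visit Omar; enqueue Ben → queue [Yul, Cyd, Ava, Uma, Nia, Gus, Ben]
Visit Yul → queue [Cyd, Ava, Uma, Nia, Gus, Ben]
Visit Cyd → queue [Ava, Uma, Nia, Gus, Ben]
Visit Ava; enqueue Rex → queue [Uma, Nia, Gus, Ben, Rex]
Visit Uma → queue [Nia, Gus, Ben, Rex]
Visit Nia → queue [Gus, Ben, Rex]
Visit Gus → queue [Ben, Rex]
Visit Ben → queue [Rex]
Visit Rex → queue []

Visit order: Lou, Wes, Mae, Jae, Hana, Eli, Dee, Bo, Omar, Yul, Cyd, Ava, Uma, Nia, Gus, Ben, Rex

Bo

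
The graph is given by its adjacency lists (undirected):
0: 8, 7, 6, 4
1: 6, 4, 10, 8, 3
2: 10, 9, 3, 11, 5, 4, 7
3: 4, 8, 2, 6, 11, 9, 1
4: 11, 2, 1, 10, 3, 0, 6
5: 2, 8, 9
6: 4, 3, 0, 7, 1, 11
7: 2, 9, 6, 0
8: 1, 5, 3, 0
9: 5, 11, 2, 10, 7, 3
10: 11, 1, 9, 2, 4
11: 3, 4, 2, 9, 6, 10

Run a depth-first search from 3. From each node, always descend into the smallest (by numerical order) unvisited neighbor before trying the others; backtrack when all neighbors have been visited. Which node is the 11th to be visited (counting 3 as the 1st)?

Visit 3
3 → 1
1 → 4
4 → 0
0 → 6
6 → 7
7 → 2
2 → 5
5 → 8
5 → 9
9 → 10
10 → 11

Visit order: 3, 1, 4, 0, 6, 7, 2, 5, 8, 9, 10, 11

10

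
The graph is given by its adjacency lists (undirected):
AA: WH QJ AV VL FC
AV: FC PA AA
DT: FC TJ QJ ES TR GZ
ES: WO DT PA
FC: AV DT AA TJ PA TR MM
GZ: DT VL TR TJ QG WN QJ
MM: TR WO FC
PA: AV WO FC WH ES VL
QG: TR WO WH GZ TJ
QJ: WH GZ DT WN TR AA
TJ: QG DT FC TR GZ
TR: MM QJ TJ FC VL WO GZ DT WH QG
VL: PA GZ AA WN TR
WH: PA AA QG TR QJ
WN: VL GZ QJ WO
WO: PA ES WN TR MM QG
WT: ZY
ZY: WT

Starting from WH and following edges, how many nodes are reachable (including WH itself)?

16

BFS from WH visits: WH, PA, AA, QG, TR, QJ, AV, WO, FC, ES, VL, GZ, TJ, MM, DT, WN
Reachable nodes: 16 of 18 total.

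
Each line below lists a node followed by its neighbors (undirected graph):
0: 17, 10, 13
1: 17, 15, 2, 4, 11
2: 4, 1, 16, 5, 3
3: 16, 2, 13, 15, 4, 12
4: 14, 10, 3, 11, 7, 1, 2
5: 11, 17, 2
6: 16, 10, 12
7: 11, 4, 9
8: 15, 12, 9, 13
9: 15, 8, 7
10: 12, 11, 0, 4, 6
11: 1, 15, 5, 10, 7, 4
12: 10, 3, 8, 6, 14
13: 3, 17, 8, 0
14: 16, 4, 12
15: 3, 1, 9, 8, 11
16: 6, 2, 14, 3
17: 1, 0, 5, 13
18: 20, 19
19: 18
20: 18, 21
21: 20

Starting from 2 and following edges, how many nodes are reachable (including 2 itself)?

BFS from 2 visits: 2, 16, 5, 4, 3, 1, 14, 6, 17, 11, 10, 7, 15, 13, 12, 0, 9, 8
Reachable nodes: 18 of 22 total.

18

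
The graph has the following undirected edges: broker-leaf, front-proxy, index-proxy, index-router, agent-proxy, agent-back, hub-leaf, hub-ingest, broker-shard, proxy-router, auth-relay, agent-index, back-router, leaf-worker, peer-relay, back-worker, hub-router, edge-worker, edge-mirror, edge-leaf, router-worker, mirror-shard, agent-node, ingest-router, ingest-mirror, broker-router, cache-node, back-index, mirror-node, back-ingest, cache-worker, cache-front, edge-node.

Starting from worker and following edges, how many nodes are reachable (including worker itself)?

BFS from worker visits: worker, router, leaf, edge, cache, back, proxy, ingest, index, hub, broker, node, mirror, front, agent, shard
Reachable nodes: 16 of 19 total.

16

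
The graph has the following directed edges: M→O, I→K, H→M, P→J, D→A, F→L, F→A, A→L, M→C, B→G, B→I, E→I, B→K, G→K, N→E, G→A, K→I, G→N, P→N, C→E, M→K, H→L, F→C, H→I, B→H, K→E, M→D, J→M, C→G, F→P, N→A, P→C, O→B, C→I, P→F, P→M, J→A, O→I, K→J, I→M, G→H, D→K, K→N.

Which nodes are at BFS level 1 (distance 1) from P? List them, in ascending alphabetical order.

C, F, J, M, N

Level 0: P
Level 1: C, F, J, M, N
Level 2: A, D, E, G, I, K, L, O
Level 3: B, H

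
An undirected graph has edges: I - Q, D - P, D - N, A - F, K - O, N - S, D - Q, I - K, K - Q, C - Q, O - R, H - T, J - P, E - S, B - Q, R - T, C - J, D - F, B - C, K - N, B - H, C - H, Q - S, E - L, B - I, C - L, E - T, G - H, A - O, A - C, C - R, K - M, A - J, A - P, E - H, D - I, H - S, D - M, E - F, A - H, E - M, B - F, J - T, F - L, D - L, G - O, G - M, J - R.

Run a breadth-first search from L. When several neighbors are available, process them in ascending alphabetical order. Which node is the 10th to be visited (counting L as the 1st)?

Visit L; enqueue C, D, E, F → queue [C, D, E, F]
Visit C; enqueue A, B, H, J, Q, R → queue [D, E, F, A, B, H, J, Q, R]
Visit D; enqueue I, M, N, P → queue [E, F, A, B, H, J, Q, R, I, M, N, P]
Visit E; enqueue S, T → queue [F, A, B, H, J, Q, R, I, M, N, P, S, T]
Visit F → queue [A, B, H, J, Q, R, I, M, N, P, S, T]
Visit A; enqueue O → queue [B, H, J, Q, R, I, M, N, P, S, T, O]
Visit B → queue [H, J, Q, R, I, M, N, P, S, T, O]
Visit H; enqueue G → queue [J, Q, R, I, M, N, P, S, T, O, G]
Visit J → queue [Q, R, I, M, N, P, S, T, O, G]
Visit Q; enqueue K → queue [R, I, M, N, P, S, T, O, G, K]
Visit R → queue [I, M, N, P, S, T, O, G, K]
Visit I → queue [M, N, P, S, T, O, G, K]
Visit M → queue [N, P, S, T, O, G, K]
Visit N → queue [P, S, T, O, G, K]
Visit P → queue [S, T, O, G, K]
Visit S → queue [T, O, G, K]
Visit T → queue [O, G, K]
Visit O → queue [G, K]
Visit G → queue [K]
Visit K → queue []

Visit order: L, C, D, E, F, A, B, H, J, Q, R, I, M, N, P, S, T, O, G, K

Q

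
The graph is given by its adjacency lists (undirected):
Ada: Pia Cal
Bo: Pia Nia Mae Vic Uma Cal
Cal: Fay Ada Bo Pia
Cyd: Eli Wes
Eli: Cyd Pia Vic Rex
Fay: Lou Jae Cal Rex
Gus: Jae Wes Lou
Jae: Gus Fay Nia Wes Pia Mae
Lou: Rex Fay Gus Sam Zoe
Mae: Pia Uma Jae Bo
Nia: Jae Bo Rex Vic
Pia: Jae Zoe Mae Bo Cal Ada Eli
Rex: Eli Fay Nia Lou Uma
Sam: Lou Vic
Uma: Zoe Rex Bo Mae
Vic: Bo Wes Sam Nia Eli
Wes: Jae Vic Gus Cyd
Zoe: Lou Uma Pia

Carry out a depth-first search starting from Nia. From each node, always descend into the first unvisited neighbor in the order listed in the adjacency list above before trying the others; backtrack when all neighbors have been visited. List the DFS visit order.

Visit Nia
Nia → Jae
Jae → Gus
Gus → Wes
Wes → Vic
Vic → Bo
Bo → Pia
Pia → Zoe
Zoe → Lou
Lou → Rex
Rex → Eli
Eli → Cyd
Rex → Fay
Fay → Cal
Cal → Ada
Rex → Uma
Uma → Mae
Lou → Sam

Nia -> Jae -> Gus -> Wes -> Vic -> Bo -> Pia -> Zoe -> Lou -> Rex -> Eli -> Cyd -> Fay -> Cal -> Ada -> Uma -> Mae -> Sam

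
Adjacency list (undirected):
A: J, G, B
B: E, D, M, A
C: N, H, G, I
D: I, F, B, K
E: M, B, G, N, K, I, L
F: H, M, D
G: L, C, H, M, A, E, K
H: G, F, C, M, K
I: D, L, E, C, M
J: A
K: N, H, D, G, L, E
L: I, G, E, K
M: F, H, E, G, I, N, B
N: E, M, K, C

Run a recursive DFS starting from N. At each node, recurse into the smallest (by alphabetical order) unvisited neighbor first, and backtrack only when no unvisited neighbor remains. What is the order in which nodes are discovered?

Visit N
N → C
C → G
G → A
A → B
B → D
D → F
F → H
H → K
K → E
E → I
I → L
I → M
A → J

N -> C -> G -> A -> B -> D -> F -> H -> K -> E -> I -> L -> M -> J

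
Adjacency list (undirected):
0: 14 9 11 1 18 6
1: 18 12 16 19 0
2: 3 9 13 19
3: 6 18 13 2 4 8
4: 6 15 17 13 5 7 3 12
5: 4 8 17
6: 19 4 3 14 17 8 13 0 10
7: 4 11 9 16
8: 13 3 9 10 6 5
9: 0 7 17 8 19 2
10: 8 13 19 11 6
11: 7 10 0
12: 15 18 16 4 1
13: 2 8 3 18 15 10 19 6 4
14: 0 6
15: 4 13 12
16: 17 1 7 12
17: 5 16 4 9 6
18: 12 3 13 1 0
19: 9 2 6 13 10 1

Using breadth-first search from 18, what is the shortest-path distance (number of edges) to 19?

Level 0: 18
Level 1: 0, 1, 3, 12, 13
Level 2: 2, 4, 6, 8, 9, 10, 11, 14, 15, 16, 19
Level 3: 5, 7, 17
19 first appears at level 2.

2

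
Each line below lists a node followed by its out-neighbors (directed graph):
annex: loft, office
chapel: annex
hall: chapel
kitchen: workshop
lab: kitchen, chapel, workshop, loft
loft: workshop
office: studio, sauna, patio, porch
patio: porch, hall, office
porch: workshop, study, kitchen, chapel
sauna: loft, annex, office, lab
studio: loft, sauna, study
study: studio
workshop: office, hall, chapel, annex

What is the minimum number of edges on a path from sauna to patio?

2

Level 0: sauna
Level 1: annex, lab, loft, office
Level 2: chapel, kitchen, patio, porch, studio, workshop
Level 3: hall, study
patio first appears at level 2.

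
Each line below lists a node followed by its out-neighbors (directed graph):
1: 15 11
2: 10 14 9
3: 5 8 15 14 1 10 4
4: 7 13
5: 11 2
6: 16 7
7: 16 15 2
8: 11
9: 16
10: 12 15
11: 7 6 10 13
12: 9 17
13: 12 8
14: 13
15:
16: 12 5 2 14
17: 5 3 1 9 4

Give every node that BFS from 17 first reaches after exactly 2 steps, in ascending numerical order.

2, 7, 8, 10, 11, 13, 14, 15, 16

Level 0: 17
Level 1: 1, 3, 4, 5, 9
Level 2: 2, 7, 8, 10, 11, 13, 14, 15, 16
Level 3: 6, 12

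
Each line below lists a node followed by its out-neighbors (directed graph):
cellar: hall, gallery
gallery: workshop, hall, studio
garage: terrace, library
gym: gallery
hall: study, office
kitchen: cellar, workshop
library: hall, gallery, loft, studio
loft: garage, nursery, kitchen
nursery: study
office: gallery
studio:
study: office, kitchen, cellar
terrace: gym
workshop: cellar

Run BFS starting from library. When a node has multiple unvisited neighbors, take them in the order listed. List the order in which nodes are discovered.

library, hall, gallery, loft, studio, study, office, workshop, garage, nursery, kitchen, cellar, terrace, gym

Visit library; enqueue hall, gallery, loft, studio → queue [hall, gallery, loft, studio]
Visit hall; enqueue study, office → queue [gallery, loft, studio, study, office]
Visit gallery; enqueue workshop → queue [loft, studio, study, office, workshop]
Visit loft; enqueue garage, nursery, kitchen → queue [studio, study, office, workshop, garage, nursery, kitchen]
Visit studio → queue [study, office, workshop, garage, nursery, kitchen]
Visit study; enqueue cellar → queue [office, workshop, garage, nursery, kitchen, cellar]
Visit office → queue [workshop, garage, nursery, kitchen, cellar]
Visit workshop → queue [garage, nursery, kitchen, cellar]
Visit garage; enqueue terrace → queue [nursery, kitchen, cellar, terrace]
Visit nursery → queue [kitchen, cellar, terrace]
Visit kitchen → queue [cellar, terrace]
Visit cellar → queue [terrace]
Visit terrace; enqueue gym → queue [gym]
Visit gym → queue []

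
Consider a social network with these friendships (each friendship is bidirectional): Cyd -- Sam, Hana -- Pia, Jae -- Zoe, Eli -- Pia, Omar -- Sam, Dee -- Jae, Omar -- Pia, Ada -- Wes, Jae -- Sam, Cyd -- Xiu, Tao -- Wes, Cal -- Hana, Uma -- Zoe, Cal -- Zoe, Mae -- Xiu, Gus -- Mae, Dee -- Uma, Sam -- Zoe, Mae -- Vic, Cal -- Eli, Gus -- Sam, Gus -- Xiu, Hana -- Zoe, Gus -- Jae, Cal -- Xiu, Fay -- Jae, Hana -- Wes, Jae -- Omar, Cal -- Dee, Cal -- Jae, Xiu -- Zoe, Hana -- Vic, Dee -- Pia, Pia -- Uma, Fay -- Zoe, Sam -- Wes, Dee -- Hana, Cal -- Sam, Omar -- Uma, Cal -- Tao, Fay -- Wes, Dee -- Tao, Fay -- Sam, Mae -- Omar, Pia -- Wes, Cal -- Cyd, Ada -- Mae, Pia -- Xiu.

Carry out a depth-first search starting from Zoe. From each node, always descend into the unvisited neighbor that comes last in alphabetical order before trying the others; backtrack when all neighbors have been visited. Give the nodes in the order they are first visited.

Visit Zoe
Zoe → Xiu
Xiu → Pia
Pia → Wes
Wes → Tao
Tao → Dee
Dee → Uma
Uma → Omar
Omar → Sam
Sam → Jae
Jae → Gus
Gus → Mae
Mae → Vic
Vic → Hana
Hana → Cal
Cal → Eli
Cal → Cyd
Mae → Ada
Jae → Fay

Zoe Xiu Pia Wes Tao Dee Uma Omar Sam Jae Gus Mae Vic Hana Cal Eli Cyd Ada Fay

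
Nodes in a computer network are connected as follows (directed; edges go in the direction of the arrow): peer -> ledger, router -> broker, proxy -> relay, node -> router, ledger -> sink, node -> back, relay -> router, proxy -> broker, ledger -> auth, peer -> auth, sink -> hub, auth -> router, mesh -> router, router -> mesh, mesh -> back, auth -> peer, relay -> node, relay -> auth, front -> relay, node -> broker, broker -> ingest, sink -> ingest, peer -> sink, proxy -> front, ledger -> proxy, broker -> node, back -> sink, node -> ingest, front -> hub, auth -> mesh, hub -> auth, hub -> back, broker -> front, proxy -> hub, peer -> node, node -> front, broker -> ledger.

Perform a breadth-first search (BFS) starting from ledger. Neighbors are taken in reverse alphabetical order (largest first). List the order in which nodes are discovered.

Visit ledger; enqueue sink, proxy, auth → queue [sink, proxy, auth]
Visit sink; enqueue ingest, hub → queue [proxy, auth, ingest, hub]
Visit proxy; enqueue relay, front, broker → queue [auth, ingest, hub, relay, front, broker]
Visit auth; enqueue router, peer, mesh → queue [ingest, hub, relay, front, broker, router, peer, mesh]
Visit ingest → queue [hub, relay, front, broker, router, peer, mesh]
Visit hub; enqueue back → queue [relay, front, broker, router, peer, mesh, back]
Visit relay; enqueue node → queue [front, broker, router, peer, mesh, back, node]
Visit front → queue [broker, router, peer, mesh, back, node]
Visit broker → queue [router, peer, mesh, back, node]
Visit router → queue [peer, mesh, back, node]
Visit peer → queue [mesh, back, node]
Visit mesh → queue [back, node]
Visit back → queue [node]
Visit node → queue []

ledger, sink, proxy, auth, ingest, hub, relay, front, broker, router, peer, mesh, back, node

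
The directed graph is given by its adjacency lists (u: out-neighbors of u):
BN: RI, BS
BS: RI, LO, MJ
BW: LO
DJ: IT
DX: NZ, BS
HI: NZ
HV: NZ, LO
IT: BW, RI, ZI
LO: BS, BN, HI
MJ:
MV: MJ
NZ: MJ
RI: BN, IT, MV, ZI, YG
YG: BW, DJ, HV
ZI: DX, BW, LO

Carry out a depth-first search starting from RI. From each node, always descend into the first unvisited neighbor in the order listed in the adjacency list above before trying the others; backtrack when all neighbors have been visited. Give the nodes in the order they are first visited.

RI -> BN -> BS -> LO -> HI -> NZ -> MJ -> IT -> BW -> ZI -> DX -> MV -> YG -> DJ -> HV

Visit RI
RI → BN
BN → BS
BS → LO
LO → HI
HI → NZ
NZ → MJ
RI → IT
IT → BW
IT → ZI
ZI → DX
RI → MV
RI → YG
YG → DJ
YG → HV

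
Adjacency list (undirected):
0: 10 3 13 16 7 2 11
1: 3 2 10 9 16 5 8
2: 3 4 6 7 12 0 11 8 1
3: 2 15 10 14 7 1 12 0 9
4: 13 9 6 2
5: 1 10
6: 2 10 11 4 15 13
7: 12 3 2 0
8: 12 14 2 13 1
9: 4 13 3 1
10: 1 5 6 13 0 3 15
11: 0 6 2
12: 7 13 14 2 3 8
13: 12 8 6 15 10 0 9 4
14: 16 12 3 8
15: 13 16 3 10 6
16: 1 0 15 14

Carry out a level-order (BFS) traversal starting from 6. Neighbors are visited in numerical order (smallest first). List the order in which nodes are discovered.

6, 2, 4, 10, 11, 13, 15, 0, 1, 3, 7, 8, 12, 9, 5, 16, 14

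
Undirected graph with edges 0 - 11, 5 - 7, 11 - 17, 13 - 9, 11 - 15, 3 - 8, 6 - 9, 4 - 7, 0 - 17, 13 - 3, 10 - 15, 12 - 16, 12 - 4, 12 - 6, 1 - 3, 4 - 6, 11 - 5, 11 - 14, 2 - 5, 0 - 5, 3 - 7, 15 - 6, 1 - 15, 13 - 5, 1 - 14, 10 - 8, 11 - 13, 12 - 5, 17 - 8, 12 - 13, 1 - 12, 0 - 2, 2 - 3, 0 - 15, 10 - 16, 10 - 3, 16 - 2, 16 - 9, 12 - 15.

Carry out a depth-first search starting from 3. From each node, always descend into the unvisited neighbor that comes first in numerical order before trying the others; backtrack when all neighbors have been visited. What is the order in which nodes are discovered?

3 → 1 → 12 → 4 → 6 → 9 → 13 → 5 → 0 → 2 → 16 → 10 → 8 → 17 → 11 → 14 → 15 → 7

Visit 3
3 → 1
1 → 12
12 → 4
4 → 6
6 → 9
9 → 13
13 → 5
5 → 0
0 → 2
2 → 16
16 → 10
10 → 8
8 → 17
17 → 11
11 → 14
11 → 15
5 → 7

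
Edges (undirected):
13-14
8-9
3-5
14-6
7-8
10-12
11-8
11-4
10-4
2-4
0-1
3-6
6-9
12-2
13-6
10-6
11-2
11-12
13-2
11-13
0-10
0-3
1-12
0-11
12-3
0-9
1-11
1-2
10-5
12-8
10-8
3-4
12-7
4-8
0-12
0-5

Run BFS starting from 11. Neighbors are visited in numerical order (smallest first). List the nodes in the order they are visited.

Visit 11; enqueue 0, 1, 2, 4, 8, 12, 13 → queue [0, 1, 2, 4, 8, 12, 13]
Visit 0; enqueue 3, 5, 9, 10 → queue [1, 2, 4, 8, 12, 13, 3, 5, 9, 10]
Visit 1 → queue [2, 4, 8, 12, 13, 3, 5, 9, 10]
Visit 2 → queue [4, 8, 12, 13, 3, 5, 9, 10]
Visit 4 → queue [8, 12, 13, 3, 5, 9, 10]
Visit 8; enqueue 7 → queue [12, 13, 3, 5, 9, 10, 7]
Visit 12 → queue [13, 3, 5, 9, 10, 7]
Visit 13; enqueue 6, 14 → queue [3, 5, 9, 10, 7, 6, 14]
Visit 3 → queue [5, 9, 10, 7, 6, 14]
Visit 5 → queue [9, 10, 7, 6, 14]
Visit 9 → queue [10, 7, 6, 14]
Visit 10 → queue [7, 6, 14]
Visit 7 → queue [6, 14]
Visit 6 → queue [14]
Visit 14 → queue []

11 -> 0 -> 1 -> 2 -> 4 -> 8 -> 12 -> 13 -> 3 -> 5 -> 9 -> 10 -> 7 -> 6 -> 14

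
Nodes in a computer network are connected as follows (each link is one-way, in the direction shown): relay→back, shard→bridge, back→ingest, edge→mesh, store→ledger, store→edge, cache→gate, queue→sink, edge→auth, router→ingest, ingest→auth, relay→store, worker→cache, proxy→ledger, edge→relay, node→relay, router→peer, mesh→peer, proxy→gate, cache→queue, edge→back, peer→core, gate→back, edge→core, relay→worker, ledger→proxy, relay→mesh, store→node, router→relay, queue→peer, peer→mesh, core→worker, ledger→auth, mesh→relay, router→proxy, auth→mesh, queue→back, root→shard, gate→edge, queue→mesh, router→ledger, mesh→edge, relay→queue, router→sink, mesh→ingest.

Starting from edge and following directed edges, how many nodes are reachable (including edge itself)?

17

BFS from edge visits: edge, auth, back, core, mesh, relay, ingest, worker, peer, queue, store, cache, sink, ledger, node, gate, proxy
Reachable nodes: 17 of 21 total.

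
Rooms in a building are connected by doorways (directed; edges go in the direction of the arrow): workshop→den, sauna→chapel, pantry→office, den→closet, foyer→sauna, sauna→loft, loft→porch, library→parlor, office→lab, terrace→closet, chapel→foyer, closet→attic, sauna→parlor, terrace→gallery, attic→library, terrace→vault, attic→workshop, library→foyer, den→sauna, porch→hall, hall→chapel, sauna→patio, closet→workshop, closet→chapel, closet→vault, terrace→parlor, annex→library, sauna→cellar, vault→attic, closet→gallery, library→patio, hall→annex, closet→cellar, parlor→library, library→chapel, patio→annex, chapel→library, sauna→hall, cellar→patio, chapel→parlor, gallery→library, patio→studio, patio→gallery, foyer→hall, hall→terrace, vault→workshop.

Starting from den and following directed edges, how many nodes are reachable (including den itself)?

19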